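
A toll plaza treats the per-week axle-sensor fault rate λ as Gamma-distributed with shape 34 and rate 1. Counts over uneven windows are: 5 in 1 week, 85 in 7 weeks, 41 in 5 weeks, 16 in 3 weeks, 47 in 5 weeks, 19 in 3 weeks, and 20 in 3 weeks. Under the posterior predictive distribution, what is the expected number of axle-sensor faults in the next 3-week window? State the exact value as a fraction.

Total count: 5 + 85 + 41 + 16 + 47 + 19 + 20 = 233.
Total exposure: 1 + 7 + 5 + 3 + 5 + 3 + 3 = 27 weeks.
The Gamma prior is conjugate for the Poisson rate, so λ | data ~ Gamma(34+233, 1+27) = Gamma(267, 28).
Predictive mean over a 3-week window = T·E[λ|data] = 3·267/28 = 801/28.

801/28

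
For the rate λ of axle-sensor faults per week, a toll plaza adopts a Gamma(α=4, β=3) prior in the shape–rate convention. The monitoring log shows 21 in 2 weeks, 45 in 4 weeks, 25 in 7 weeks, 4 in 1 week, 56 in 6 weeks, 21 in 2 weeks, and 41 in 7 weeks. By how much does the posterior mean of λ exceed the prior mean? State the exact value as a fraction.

523/96

Total count: 21 + 45 + 25 + 4 + 56 + 21 + 41 = 213.
Total exposure: 2 + 4 + 7 + 1 + 6 + 2 + 7 = 29 weeks.
Posterior: α' = 4 + 213 = 217, β' = 3 + 29 = 32.
Posterior mean = 217/32 = 217/32; prior mean = 4/3 = 4/3. Difference = 217/32 − 4/3 = 523/96.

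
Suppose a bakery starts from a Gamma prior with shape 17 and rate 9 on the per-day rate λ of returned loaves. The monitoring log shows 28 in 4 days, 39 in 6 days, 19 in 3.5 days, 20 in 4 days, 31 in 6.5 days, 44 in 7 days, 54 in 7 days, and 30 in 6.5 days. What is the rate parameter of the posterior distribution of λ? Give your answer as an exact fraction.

Total count: 28 + 39 + 19 + 20 + 31 + 44 + 54 + 30 = 265.
Total exposure: 4 + 6 + 3.5 + 4 + 6.5 + 7 + 7 + 6.5 = 44.5 days.
By Gamma–Poisson conjugacy, the posterior is Gamma(α + Σx, β + Σt) = Gamma(17 + 265, 9 + 44.5) = Gamma(282, 107/2).

107/2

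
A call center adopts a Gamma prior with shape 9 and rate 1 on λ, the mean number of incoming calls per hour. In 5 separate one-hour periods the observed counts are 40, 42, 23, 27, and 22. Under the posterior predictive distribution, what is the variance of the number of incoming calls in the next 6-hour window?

Total count: 40 + 42 + 23 + 27 + 22 = 154.
Total exposure: 5 hours.
By Gamma–Poisson conjugacy, the posterior is Gamma(α + Σx, β + Σt) = Gamma(9 + 154, 1 + 5) = Gamma(163, 6).
The posterior predictive for a window of length T is Negative Binomial with variance T·α'·(β'+T)/β'² = 6·163·12/36 = 326.

326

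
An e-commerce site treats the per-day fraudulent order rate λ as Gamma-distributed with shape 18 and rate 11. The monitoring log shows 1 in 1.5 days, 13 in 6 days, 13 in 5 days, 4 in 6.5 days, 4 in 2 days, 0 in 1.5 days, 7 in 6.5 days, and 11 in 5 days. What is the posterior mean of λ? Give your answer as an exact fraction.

Total count: 1 + 13 + 13 + 4 + 4 + 0 + 7 + 11 = 53.
Total exposure: 1.5 + 6 + 5 + 6.5 + 2 + 1.5 + 6.5 + 5 = 34 days.
By Gamma–Poisson conjugacy, the posterior is Gamma(α + Σx, β + Σt) = Gamma(18 + 53, 11 + 34) = Gamma(71, 45).
Posterior mean = α'/β' = 71/45.

71/45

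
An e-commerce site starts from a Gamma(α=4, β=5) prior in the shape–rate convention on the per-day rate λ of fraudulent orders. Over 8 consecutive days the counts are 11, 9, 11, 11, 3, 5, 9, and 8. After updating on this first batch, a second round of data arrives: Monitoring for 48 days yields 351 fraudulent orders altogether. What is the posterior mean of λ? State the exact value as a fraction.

422/61

Total count: 11 + 9 + 11 + 11 + 3 + 5 + 9 + 8 = 67.
Total exposure: 8 days.
After the first batch: Gamma(4 + 67, 5 + 8) = Gamma(71, 13).
Total count 351 over total exposure 48 days.
After the second batch: Gamma(71 + 351, 13 + 48) = Gamma(422, 61).
Posterior mean = α'/β' = 422/61.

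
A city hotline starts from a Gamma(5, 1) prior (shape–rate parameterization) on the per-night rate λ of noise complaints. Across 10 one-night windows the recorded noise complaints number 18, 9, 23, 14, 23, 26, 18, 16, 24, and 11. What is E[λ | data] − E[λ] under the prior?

Total count: 18 + 9 + 23 + 14 + 23 + 26 + 18 + 16 + 24 + 11 = 182.
Total exposure: 10 nights.
The Gamma prior is conjugate for the Poisson rate, so λ | data ~ Gamma(5+182, 1+10) = Gamma(187, 11).
Posterior mean = 187/11 = 17; prior mean = 5/1 = 5. Difference = 17 − 5 = 12.

12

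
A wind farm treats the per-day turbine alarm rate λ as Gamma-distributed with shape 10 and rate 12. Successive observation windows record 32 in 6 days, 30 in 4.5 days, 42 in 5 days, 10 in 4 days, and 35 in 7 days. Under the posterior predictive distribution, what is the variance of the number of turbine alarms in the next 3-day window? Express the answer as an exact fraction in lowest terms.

79182/5929

Total count: 32 + 30 + 42 + 10 + 35 = 149.
Total exposure: 6 + 4.5 + 5 + 4 + 7 = 26.5 days.
Posterior: α' = 10 + 149 = 159, β' = 12 + 26.5 = 77/2.
The posterior predictive for a window of length T is Negative Binomial with variance T·α'·(β'+T)/β'² = 3·159·(83/2)/(5929/4) = 79182/5929.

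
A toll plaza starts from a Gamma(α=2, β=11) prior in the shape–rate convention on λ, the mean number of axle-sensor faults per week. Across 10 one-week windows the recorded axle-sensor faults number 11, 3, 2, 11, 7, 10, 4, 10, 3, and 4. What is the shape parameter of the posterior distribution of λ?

Total count: 11 + 3 + 2 + 11 + 7 + 10 + 4 + 10 + 3 + 4 = 65.
Total exposure: 10 weeks.
Posterior: α' = 2 + 65 = 67, β' = 11 + 10 = 21.

67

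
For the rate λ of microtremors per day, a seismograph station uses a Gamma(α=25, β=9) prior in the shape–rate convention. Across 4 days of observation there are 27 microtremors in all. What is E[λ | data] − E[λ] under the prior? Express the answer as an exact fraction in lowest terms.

11/9

Total count 27 over total exposure 4 days.
By Gamma–Poisson conjugacy, the posterior is Gamma(α + Σx, β + Σt) = Gamma(25 + 27, 9 + 4) = Gamma(52, 13).
Posterior mean = 52/13 = 4; prior mean = 25/9 = 25/9. Difference = 4 − 25/9 = 11/9.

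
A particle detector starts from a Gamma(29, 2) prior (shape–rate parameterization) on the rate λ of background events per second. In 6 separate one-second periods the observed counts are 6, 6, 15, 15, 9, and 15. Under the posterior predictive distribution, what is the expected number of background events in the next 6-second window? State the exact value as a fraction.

285/4

Total count: 6 + 6 + 15 + 15 + 9 + 15 = 66.
Total exposure: 6 seconds.
Posterior: α' = 29 + 66 = 95, β' = 2 + 6 = 8.
Predictive mean over a 6-second window = T·E[λ|data] = 6·95/8 = 285/4.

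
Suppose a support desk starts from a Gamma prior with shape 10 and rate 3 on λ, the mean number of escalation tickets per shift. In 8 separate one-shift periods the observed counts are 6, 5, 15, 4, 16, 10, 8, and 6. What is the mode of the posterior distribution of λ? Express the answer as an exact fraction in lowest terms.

Total count: 6 + 5 + 15 + 4 + 16 + 10 + 8 + 6 = 70.
Total exposure: 8 shifts.
Gamma(α, β) with Poisson data over total exposure Σt gives posterior Gamma(α+Σx, β+Σt) = Gamma(80, 11).
Posterior mode = (α'−1)/β' = 79/11.

79/11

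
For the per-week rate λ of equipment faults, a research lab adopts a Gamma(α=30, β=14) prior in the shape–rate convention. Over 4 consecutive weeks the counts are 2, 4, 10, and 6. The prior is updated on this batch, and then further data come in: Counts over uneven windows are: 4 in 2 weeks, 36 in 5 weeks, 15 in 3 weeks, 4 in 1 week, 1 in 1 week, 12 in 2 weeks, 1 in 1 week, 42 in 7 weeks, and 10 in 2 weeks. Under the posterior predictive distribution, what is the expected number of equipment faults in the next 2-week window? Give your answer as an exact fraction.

59/7

Total count: 2 + 4 + 10 + 6 = 22.
Total exposure: 4 weeks.
After the first batch: Gamma(30 + 22, 14 + 4) = Gamma(52, 18).
Total count: 4 + 36 + 15 + 4 + 1 + 12 + 1 + 42 + 10 = 125.
Total exposure: 2 + 5 + 3 + 1 + 1 + 2 + 1 + 7 + 2 = 24 weeks.
After the second batch: Gamma(52 + 125, 18 + 24) = Gamma(177, 42).
Predictive mean over a 2-week window = T·E[λ|data] = 2·177/42 = 59/7.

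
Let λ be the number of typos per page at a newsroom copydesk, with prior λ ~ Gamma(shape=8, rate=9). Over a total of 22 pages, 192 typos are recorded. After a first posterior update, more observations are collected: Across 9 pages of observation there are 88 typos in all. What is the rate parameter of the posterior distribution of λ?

Total count 192 over total exposure 22 pages.
After the first batch: Gamma(8 + 192, 9 + 22) = Gamma(200, 31).
Total count 88 over total exposure 9 pages.
After the second batch: Gamma(200 + 88, 31 + 9) = Gamma(288, 40).

40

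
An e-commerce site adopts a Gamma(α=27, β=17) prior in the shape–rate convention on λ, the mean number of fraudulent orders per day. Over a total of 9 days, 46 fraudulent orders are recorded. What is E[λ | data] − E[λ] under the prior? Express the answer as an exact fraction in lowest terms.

Total count 46 over total exposure 9 days.
By Gamma–Poisson conjugacy, the posterior is Gamma(α + Σx, β + Σt) = Gamma(27 + 46, 17 + 9) = Gamma(73, 26).
Posterior mean = 73/26 = 73/26; prior mean = 27/17 = 27/17. Difference = 73/26 − 27/17 = 539/442.

539/442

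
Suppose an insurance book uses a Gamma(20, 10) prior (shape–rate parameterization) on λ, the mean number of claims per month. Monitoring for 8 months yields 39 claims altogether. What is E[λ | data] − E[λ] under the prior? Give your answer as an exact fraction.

Total count 39 over total exposure 8 months.
By Gamma–Poisson conjugacy, the posterior is Gamma(α + Σx, β + Σt) = Gamma(20 + 39, 10 + 8) = Gamma(59, 18).
Posterior mean = 59/18 = 59/18; prior mean = 20/10 = 2. Difference = 59/18 − 2 = 23/18.

23/18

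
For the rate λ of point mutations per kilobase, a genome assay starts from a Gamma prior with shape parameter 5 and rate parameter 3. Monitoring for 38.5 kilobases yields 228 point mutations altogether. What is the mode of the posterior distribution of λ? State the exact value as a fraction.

Total count 228 over total exposure 38.5 kilobases.
By Gamma–Poisson conjugacy, the posterior is Gamma(α + Σx, β + Σt) = Gamma(5 + 228, 3 + 38.5) = Gamma(233, 83/2).
Posterior mode = (α'−1)/β' = 232/(83/2) = 464/83.

464/83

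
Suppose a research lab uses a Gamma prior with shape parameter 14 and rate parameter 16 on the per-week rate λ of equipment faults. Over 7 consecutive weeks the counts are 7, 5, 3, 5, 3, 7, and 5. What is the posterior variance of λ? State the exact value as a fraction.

Total count: 7 + 5 + 3 + 5 + 3 + 7 + 5 = 35.
Total exposure: 7 weeks.
The Gamma prior is conjugate for the Poisson rate, so λ | data ~ Gamma(14+35, 16+7) = Gamma(49, 23).
Posterior variance = α'/β'² = 49/529.

49/529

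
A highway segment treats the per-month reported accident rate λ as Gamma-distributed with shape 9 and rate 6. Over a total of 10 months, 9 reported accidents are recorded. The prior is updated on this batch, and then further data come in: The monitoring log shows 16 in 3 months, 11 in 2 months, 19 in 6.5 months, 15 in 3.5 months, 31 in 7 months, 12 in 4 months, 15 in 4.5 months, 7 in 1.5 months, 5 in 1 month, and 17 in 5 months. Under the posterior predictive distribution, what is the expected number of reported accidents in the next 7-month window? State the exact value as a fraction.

581/27

Total count 9 over total exposure 10 months.
After the first batch: Gamma(9 + 9, 6 + 10) = Gamma(18, 16).
Total count: 16 + 11 + 19 + 15 + 31 + 12 + 15 + 7 + 5 + 17 = 148.
Total exposure: 3 + 2 + 6.5 + 3.5 + 7 + 4 + 4.5 + 1.5 + 1 + 5 = 38 months.
After the second batch: Gamma(18 + 148, 16 + 38) = Gamma(166, 54).
Predictive mean over a 7-month window = T·E[λ|data] = 7·166/54 = 581/27.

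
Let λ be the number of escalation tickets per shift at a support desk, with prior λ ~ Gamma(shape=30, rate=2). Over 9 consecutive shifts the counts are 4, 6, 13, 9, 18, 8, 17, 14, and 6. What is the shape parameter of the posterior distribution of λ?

125

Total count: 4 + 6 + 13 + 9 + 18 + 8 + 17 + 14 + 6 = 95.
Total exposure: 9 shifts.
Gamma(α, β) with Poisson data over total exposure Σt gives posterior Gamma(α+Σx, β+Σt) = Gamma(125, 11).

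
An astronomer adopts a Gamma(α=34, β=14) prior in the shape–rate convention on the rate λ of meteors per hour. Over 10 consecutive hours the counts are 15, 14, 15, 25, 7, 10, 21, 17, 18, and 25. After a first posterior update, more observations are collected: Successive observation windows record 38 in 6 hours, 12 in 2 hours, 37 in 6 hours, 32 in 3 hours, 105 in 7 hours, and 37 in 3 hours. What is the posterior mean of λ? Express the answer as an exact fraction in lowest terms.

Total count: 15 + 14 + 15 + 25 + 7 + 10 + 21 + 17 + 18 + 25 = 167.
Total exposure: 10 hours.
After the first batch: Gamma(34 + 167, 14 + 10) = Gamma(201, 24).
Total count: 38 + 12 + 37 + 32 + 105 + 37 = 261.
Total exposure: 6 + 2 + 6 + 3 + 7 + 3 = 27 hours.
After the second batch: Gamma(201 + 261, 24 + 27) = Gamma(462, 51).
Posterior mean = α'/β' = 462/51 = 154/17.

154/17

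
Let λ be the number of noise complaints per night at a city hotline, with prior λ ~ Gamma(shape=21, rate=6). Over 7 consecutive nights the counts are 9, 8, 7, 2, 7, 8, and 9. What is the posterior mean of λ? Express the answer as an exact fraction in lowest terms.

Total count: 9 + 8 + 7 + 2 + 7 + 8 + 9 = 50.
Total exposure: 7 nights.
Posterior: α' = 21 + 50 = 71, β' = 6 + 7 = 13.
Posterior mean = α'/β' = 71/13.

71/13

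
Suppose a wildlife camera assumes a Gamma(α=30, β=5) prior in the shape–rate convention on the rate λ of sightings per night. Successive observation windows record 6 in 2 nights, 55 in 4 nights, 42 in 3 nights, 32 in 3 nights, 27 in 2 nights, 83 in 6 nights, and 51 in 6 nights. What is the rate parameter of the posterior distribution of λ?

Total count: 6 + 55 + 42 + 32 + 27 + 83 + 51 = 296.
Total exposure: 2 + 4 + 3 + 3 + 2 + 6 + 6 = 26 nights.
The Gamma prior is conjugate for the Poisson rate, so λ | data ~ Gamma(30+296, 5+26) = Gamma(326, 31).

31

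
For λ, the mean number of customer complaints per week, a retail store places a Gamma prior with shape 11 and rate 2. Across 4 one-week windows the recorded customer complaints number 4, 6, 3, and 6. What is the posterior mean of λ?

Total count: 4 + 6 + 3 + 6 = 19.
Total exposure: 4 weeks.
The Gamma prior is conjugate for the Poisson rate, so λ | data ~ Gamma(11+19, 2+4) = Gamma(30, 6).
Posterior mean = α'/β' = 30/6 = 5.

5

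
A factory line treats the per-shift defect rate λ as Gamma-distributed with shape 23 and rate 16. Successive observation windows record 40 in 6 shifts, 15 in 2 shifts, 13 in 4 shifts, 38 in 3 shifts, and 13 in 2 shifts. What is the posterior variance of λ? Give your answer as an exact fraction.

142/1089

Total count: 40 + 15 + 13 + 38 + 13 = 119.
Total exposure: 6 + 2 + 4 + 3 + 2 = 17 shifts.
Posterior: α' = 23 + 119 = 142, β' = 16 + 17 = 33.
Posterior variance = α'/β'² = 142/1089.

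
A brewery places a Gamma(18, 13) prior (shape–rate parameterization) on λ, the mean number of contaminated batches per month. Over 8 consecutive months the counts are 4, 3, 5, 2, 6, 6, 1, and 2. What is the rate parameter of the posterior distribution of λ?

21

Total count: 4 + 3 + 5 + 2 + 6 + 6 + 1 + 2 = 29.
Total exposure: 8 months.
The Gamma prior is conjugate for the Poisson rate, so λ | data ~ Gamma(18+29, 13+8) = Gamma(47, 21).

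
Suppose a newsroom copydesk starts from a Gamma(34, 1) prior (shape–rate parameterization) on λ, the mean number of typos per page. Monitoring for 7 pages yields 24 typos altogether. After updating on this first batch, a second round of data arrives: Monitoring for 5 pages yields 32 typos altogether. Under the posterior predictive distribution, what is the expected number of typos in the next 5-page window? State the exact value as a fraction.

450/13

Total count 24 over total exposure 7 pages.
After the first batch: Gamma(34 + 24, 1 + 7) = Gamma(58, 8).
Total count 32 over total exposure 5 pages.
After the second batch: Gamma(58 + 32, 8 + 5) = Gamma(90, 13).
Predictive mean over a 5-page window = T·E[λ|data] = 5·90/13 = 450/13.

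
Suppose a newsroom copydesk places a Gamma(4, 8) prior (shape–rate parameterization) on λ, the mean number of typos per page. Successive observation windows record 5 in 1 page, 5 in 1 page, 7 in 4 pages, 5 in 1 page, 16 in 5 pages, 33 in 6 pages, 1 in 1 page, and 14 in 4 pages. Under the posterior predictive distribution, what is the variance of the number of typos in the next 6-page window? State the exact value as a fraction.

19980/961

Total count: 5 + 5 + 7 + 5 + 16 + 33 + 1 + 14 = 86.
Total exposure: 1 + 1 + 4 + 1 + 5 + 6 + 1 + 4 = 23 pages.
Conjugate update: add total count to the shape and total exposure to the rate, giving Gamma(90, 31).
The posterior predictive for a window of length T is Negative Binomial with variance T·α'·(β'+T)/β'² = 6·90·37/961 = 19980/961.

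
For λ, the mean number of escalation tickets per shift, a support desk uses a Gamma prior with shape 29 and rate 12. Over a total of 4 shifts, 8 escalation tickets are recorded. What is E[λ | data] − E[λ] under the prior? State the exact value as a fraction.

Total count 8 over total exposure 4 shifts.
Gamma(α, β) with Poisson data over total exposure Σt gives posterior Gamma(α+Σx, β+Σt) = Gamma(37, 16).
Posterior mean = 37/16 = 37/16; prior mean = 29/12 = 29/12. Difference = 37/16 − 29/12 = -5/48.

-5/48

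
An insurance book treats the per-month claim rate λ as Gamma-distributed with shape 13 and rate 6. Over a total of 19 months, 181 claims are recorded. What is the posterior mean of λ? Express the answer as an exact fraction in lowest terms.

194/25

Total count 181 over total exposure 19 months.
By Gamma–Poisson conjugacy, the posterior is Gamma(α + Σx, β + Σt) = Gamma(13 + 181, 6 + 19) = Gamma(194, 25).
Posterior mean = α'/β' = 194/25.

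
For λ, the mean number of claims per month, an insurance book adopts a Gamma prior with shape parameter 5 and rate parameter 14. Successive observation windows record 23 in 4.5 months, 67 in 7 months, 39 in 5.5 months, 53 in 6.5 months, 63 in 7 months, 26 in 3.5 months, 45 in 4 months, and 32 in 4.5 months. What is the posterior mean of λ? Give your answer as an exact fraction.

Total count: 23 + 67 + 39 + 53 + 63 + 26 + 45 + 32 = 348.
Total exposure: 4.5 + 7 + 5.5 + 6.5 + 7 + 3.5 + 4 + 4.5 = 42.5 months.
By Gamma–Poisson conjugacy, the posterior is Gamma(α + Σx, β + Σt) = Gamma(5 + 348, 14 + 42.5) = Gamma(353, 113/2).
Posterior mean = α'/β' = 353/(113/2) = 706/113.

706/113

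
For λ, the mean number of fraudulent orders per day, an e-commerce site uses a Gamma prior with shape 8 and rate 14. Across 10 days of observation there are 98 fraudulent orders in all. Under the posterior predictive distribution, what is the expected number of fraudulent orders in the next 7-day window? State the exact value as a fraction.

Total count 98 over total exposure 10 days.
The Gamma prior is conjugate for the Poisson rate, so λ | data ~ Gamma(8+98, 14+10) = Gamma(106, 24).
Predictive mean over a 7-day window = T·E[λ|data] = 7·106/24 = 371/12.

371/12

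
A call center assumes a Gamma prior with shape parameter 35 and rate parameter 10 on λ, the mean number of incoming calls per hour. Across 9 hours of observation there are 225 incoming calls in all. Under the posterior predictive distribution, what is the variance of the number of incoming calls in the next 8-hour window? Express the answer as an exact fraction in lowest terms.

56160/361

Total count 225 over total exposure 9 hours.
The Gamma prior is conjugate for the Poisson rate, so λ | data ~ Gamma(35+225, 10+9) = Gamma(260, 19).
The posterior predictive for a window of length T is Negative Binomial with variance T·α'·(β'+T)/β'² = 8·260·27/361 = 56160/361.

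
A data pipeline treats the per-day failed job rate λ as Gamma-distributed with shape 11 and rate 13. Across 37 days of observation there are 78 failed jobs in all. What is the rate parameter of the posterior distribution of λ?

Total count 78 over total exposure 37 days.
The Gamma prior is conjugate for the Poisson rate, so λ | data ~ Gamma(11+78, 13+37) = Gamma(89, 50).

50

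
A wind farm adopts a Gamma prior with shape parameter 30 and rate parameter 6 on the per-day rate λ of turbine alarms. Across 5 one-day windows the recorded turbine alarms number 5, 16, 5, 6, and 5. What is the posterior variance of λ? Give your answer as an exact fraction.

67/121

Total count: 5 + 16 + 5 + 6 + 5 = 37.
Total exposure: 5 days.
Gamma(α, β) with Poisson data over total exposure Σt gives posterior Gamma(α+Σx, β+Σt) = Gamma(67, 11).
Posterior variance = α'/β'² = 67/121.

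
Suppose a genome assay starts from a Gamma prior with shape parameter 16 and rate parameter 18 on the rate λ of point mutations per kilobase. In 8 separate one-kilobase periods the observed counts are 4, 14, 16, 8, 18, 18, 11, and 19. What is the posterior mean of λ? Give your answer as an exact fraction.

62/13

Total count: 4 + 14 + 16 + 8 + 18 + 18 + 11 + 19 = 108.
Total exposure: 8 kilobases.
Posterior: α' = 16 + 108 = 124, β' = 18 + 8 = 26.
Posterior mean = α'/β' = 124/26 = 62/13.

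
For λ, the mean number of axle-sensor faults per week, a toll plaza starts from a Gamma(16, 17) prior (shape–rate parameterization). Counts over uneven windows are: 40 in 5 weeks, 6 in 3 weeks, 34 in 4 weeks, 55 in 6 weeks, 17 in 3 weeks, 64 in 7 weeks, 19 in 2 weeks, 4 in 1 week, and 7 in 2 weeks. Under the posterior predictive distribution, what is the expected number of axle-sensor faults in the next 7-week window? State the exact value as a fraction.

917/25

Total count: 40 + 6 + 34 + 55 + 17 + 64 + 19 + 4 + 7 = 246.
Total exposure: 5 + 3 + 4 + 6 + 3 + 7 + 2 + 1 + 2 = 33 weeks.
Conjugate update: add total count to the shape and total exposure to the rate, giving Gamma(262, 50).
Predictive mean over a 7-week window = T·E[λ|data] = 7·262/50 = 917/25.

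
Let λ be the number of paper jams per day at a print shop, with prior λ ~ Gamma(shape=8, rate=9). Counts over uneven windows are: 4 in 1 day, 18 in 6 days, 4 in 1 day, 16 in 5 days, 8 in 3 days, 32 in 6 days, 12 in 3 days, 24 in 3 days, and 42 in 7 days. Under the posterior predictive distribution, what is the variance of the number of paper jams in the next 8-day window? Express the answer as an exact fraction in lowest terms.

Total count: 4 + 18 + 4 + 16 + 8 + 32 + 12 + 24 + 42 = 160.
Total exposure: 1 + 6 + 1 + 5 + 3 + 6 + 3 + 3 + 7 = 35 days.
Conjugate update: add total count to the shape and total exposure to the rate, giving Gamma(168, 44).
The posterior predictive for a window of length T is Negative Binomial with variance T·α'·(β'+T)/β'² = 8·168·52/1936 = 4368/121.

4368/121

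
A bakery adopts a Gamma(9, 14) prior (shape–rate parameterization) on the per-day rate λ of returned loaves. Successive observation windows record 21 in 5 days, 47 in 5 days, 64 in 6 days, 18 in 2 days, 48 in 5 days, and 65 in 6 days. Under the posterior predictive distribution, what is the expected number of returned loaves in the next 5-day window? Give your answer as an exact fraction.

Total count: 21 + 47 + 64 + 18 + 48 + 65 = 263.
Total exposure: 5 + 5 + 6 + 2 + 5 + 6 = 29 days.
Posterior: α' = 9 + 263 = 272, β' = 14 + 29 = 43.
Predictive mean over a 5-day window = T·E[λ|data] = 5·272/43 = 1360/43.

1360/43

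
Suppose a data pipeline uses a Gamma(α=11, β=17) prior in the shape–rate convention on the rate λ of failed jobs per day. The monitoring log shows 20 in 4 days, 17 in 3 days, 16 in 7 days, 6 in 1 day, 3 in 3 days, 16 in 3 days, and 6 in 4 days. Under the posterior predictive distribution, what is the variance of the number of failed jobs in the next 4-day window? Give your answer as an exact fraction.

4370/441

Total count: 20 + 17 + 16 + 6 + 3 + 16 + 6 = 84.
Total exposure: 4 + 3 + 7 + 1 + 3 + 3 + 4 = 25 days.
Conjugate update: add total count to the shape and total exposure to the rate, giving Gamma(95, 42).
The posterior predictive for a window of length T is Negative Binomial with variance T·α'·(β'+T)/β'² = 4·95·46/1764 = 4370/441.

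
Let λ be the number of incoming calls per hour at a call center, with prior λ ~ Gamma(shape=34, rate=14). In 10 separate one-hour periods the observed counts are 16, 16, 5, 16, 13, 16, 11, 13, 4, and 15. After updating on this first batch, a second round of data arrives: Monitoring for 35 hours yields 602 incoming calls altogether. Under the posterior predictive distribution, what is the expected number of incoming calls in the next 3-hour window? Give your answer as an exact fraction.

2283/59

Total count: 16 + 16 + 5 + 16 + 13 + 16 + 11 + 13 + 4 + 15 = 125.
Total exposure: 10 hours.
After the first batch: Gamma(34 + 125, 14 + 10) = Gamma(159, 24).
Total count 602 over total exposure 35 hours.
After the second batch: Gamma(159 + 602, 24 + 35) = Gamma(761, 59).
Predictive mean over a 3-hour window = T·E[λ|data] = 3·761/59 = 2283/59.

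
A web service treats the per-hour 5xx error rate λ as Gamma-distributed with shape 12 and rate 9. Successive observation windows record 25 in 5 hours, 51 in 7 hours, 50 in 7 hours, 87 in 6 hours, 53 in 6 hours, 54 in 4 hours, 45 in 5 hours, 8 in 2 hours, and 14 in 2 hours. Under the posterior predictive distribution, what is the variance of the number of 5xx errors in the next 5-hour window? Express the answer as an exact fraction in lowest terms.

115710/2809

Total count: 25 + 51 + 50 + 87 + 53 + 54 + 45 + 8 + 14 = 387.
Total exposure: 5 + 7 + 7 + 6 + 6 + 4 + 5 + 2 + 2 = 44 hours.
Conjugate update: add total count to the shape and total exposure to the rate, giving Gamma(399, 53).
The posterior predictive for a window of length T is Negative Binomial with variance T·α'·(β'+T)/β'² = 5·399·58/2809 = 115710/2809.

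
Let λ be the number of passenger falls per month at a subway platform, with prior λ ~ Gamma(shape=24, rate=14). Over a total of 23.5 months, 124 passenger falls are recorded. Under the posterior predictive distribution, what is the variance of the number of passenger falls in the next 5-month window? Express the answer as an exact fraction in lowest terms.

Total count 124 over total exposure 23.5 months.
Posterior: α' = 24 + 124 = 148, β' = 14 + 23.5 = 75/2.
The posterior predictive for a window of length T is Negative Binomial with variance T·α'·(β'+T)/β'² = 5·148·(85/2)/(5625/4) = 5032/225.

5032/225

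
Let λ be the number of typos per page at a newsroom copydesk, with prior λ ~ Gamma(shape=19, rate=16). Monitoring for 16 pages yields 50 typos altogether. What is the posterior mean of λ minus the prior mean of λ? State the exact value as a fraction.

31/32

Total count 50 over total exposure 16 pages.
Posterior: α' = 19 + 50 = 69, β' = 16 + 16 = 32.
Posterior mean = 69/32 = 69/32; prior mean = 19/16 = 19/16. Difference = 69/32 − 19/16 = 31/32.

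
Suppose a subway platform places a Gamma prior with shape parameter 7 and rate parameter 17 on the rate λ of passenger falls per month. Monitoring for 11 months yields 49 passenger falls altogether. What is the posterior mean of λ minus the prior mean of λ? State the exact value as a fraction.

27/17

Total count 49 over total exposure 11 months.
By Gamma–Poisson conjugacy, the posterior is Gamma(α + Σx, β + Σt) = Gamma(7 + 49, 17 + 11) = Gamma(56, 28).
Posterior mean = 56/28 = 2; prior mean = 7/17 = 7/17. Difference = 2 − 7/17 = 27/17.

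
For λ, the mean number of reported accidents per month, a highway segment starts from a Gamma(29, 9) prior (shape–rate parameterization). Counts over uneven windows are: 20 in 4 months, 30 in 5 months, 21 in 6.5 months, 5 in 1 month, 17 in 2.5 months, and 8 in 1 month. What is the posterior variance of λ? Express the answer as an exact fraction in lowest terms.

130/841

Total count: 20 + 30 + 21 + 5 + 17 + 8 = 101.
Total exposure: 4 + 5 + 6.5 + 1 + 2.5 + 1 = 20 months.
Conjugate update: add total count to the shape and total exposure to the rate, giving Gamma(130, 29).
Posterior variance = α'/β'² = 130/841.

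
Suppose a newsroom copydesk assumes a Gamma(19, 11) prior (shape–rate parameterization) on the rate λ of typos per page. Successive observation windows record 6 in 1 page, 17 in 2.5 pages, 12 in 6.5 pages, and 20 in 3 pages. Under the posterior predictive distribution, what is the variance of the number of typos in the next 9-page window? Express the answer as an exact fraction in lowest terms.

Total count: 6 + 17 + 12 + 20 = 55.
Total exposure: 1 + 2.5 + 6.5 + 3 = 13 pages.
Posterior: α' = 19 + 55 = 74, β' = 11 + 13 = 24.
The posterior predictive for a window of length T is Negative Binomial with variance T·α'·(β'+T)/β'² = 9·74·33/576 = 1221/32.

1221/32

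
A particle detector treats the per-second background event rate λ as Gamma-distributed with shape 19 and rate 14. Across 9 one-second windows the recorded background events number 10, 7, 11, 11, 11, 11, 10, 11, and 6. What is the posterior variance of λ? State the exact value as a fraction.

107/529

Total count: 10 + 7 + 11 + 11 + 11 + 11 + 10 + 11 + 6 = 88.
Total exposure: 9 seconds.
Gamma(α, β) with Poisson data over total exposure Σt gives posterior Gamma(α+Σx, β+Σt) = Gamma(107, 23).
Posterior variance = α'/β'² = 107/529.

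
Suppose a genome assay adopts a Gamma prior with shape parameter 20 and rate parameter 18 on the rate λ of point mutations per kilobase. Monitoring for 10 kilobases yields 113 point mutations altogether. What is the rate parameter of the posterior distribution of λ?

Total count 113 over total exposure 10 kilobases.
Posterior: α' = 20 + 113 = 133, β' = 18 + 10 = 28.

28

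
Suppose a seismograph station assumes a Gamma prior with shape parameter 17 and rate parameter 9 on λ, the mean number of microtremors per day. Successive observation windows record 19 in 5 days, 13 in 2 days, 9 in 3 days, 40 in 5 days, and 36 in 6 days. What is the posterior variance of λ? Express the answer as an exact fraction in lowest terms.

Total count: 19 + 13 + 9 + 40 + 36 = 117.
Total exposure: 5 + 2 + 3 + 5 + 6 = 21 days.
The Gamma prior is conjugate for the Poisson rate, so λ | data ~ Gamma(17+117, 9+21) = Gamma(134, 30).
Posterior variance = α'/β'² = 134/900 = 67/450.

67/450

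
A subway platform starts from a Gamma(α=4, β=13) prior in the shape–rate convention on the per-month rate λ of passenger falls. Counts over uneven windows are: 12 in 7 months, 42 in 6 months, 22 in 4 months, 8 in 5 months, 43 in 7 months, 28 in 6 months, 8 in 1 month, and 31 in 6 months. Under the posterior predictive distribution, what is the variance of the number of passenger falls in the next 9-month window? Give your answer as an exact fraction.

Total count: 12 + 42 + 22 + 8 + 43 + 28 + 8 + 31 = 194.
Total exposure: 7 + 6 + 4 + 5 + 7 + 6 + 1 + 6 = 42 months.
Conjugate update: add total count to the shape and total exposure to the rate, giving Gamma(198, 55).
The posterior predictive for a window of length T is Negative Binomial with variance T·α'·(β'+T)/β'² = 9·198·64/3025 = 10368/275.

10368/275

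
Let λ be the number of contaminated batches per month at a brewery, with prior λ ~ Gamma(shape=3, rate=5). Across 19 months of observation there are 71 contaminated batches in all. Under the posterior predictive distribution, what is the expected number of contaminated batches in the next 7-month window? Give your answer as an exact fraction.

Total count 71 over total exposure 19 months.
By Gamma–Poisson conjugacy, the posterior is Gamma(α + Σx, β + Σt) = Gamma(3 + 71, 5 + 19) = Gamma(74, 24).
Predictive mean over a 7-month window = T·E[λ|data] = 7·74/24 = 259/12.

259/12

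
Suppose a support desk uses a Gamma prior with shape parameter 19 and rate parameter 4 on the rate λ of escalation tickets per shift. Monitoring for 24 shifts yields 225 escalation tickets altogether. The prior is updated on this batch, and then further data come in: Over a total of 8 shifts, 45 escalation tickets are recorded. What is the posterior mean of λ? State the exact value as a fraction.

289/36

Total count 225 over total exposure 24 shifts.
After the first batch: Gamma(19 + 225, 4 + 24) = Gamma(244, 28).
Total count 45 over total exposure 8 shifts.
After the second batch: Gamma(244 + 45, 28 + 8) = Gamma(289, 36).
Posterior mean = α'/β' = 289/36.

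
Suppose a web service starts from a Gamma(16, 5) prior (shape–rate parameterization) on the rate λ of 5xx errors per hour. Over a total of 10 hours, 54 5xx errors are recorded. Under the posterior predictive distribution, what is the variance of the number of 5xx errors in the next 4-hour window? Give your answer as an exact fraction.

Total count 54 over total exposure 10 hours.
The Gamma prior is conjugate for the Poisson rate, so λ | data ~ Gamma(16+54, 5+10) = Gamma(70, 15).
The posterior predictive for a window of length T is Negative Binomial with variance T·α'·(β'+T)/β'² = 4·70·19/225 = 1064/45.

1064/45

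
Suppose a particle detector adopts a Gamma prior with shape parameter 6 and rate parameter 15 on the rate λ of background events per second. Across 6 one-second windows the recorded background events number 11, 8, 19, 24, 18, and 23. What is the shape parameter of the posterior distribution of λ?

Total count: 11 + 8 + 19 + 24 + 18 + 23 = 103.
Total exposure: 6 seconds.
Gamma(α, β) with Poisson data over total exposure Σt gives posterior Gamma(α+Σx, β+Σt) = Gamma(109, 21).

109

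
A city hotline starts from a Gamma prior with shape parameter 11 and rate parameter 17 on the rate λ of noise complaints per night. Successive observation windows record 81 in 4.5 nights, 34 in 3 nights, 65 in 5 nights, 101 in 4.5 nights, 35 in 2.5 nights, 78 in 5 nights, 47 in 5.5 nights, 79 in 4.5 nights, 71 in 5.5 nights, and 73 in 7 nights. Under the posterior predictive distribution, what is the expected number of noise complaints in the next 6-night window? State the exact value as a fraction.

2025/32

Total count: 81 + 34 + 65 + 101 + 35 + 78 + 47 + 79 + 71 + 73 = 664.
Total exposure: 4.5 + 3 + 5 + 4.5 + 2.5 + 5 + 5.5 + 4.5 + 5.5 + 7 = 47 nights.
Posterior: α' = 11 + 664 = 675, β' = 17 + 47 = 64.
Predictive mean over a 6-night window = T·E[λ|data] = 6·675/64 = 2025/32.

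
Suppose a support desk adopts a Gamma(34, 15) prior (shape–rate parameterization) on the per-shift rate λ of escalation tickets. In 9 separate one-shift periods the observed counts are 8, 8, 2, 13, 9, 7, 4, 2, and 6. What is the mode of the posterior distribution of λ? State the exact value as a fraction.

Total count: 8 + 8 + 2 + 13 + 9 + 7 + 4 + 2 + 6 = 59.
Total exposure: 9 shifts.
By Gamma–Poisson conjugacy, the posterior is Gamma(α + Σx, β + Σt) = Gamma(34 + 59, 15 + 9) = Gamma(93, 24).
Posterior mode = (α'−1)/β' = 92/24 = 23/6.

23/6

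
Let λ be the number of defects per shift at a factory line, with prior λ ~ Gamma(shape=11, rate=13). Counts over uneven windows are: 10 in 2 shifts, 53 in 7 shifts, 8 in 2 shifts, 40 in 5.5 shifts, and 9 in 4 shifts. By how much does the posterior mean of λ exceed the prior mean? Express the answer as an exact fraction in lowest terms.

2669/871

Total count: 10 + 53 + 8 + 40 + 9 = 120.
Total exposure: 2 + 7 + 2 + 5.5 + 4 = 20.5 shifts.
Posterior: α' = 11 + 120 = 131, β' = 13 + 20.5 = 67/2.
Posterior mean = 131/(67/2) = 262/67; prior mean = 11/13 = 11/13. Difference = 262/67 − 11/13 = 2669/871.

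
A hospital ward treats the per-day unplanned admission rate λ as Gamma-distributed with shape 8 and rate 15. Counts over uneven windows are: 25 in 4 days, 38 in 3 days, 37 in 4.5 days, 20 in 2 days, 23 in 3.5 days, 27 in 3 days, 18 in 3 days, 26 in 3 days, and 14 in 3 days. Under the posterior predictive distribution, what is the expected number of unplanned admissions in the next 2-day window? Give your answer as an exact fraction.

Total count: 25 + 38 + 37 + 20 + 23 + 27 + 18 + 26 + 14 = 228.
Total exposure: 4 + 3 + 4.5 + 2 + 3.5 + 3 + 3 + 3 + 3 = 29 days.
Posterior: α' = 8 + 228 = 236, β' = 15 + 29 = 44.
Predictive mean over a 2-day window = T·E[λ|data] = 2·236/44 = 118/11.

118/11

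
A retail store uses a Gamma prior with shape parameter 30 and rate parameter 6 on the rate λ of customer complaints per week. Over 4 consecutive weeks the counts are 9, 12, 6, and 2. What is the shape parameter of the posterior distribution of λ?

59

Total count: 9 + 12 + 6 + 2 = 29.
Total exposure: 4 weeks.
Conjugate update: add total count to the shape and total exposure to the rate, giving Gamma(59, 10).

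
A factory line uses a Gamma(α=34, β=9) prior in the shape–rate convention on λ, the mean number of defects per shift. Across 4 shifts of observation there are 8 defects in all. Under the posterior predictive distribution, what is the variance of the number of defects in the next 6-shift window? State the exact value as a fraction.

Total count 8 over total exposure 4 shifts.
Conjugate update: add total count to the shape and total exposure to the rate, giving Gamma(42, 13).
The posterior predictive for a window of length T is Negative Binomial with variance T·α'·(β'+T)/β'² = 6·42·19/169 = 4788/169.

4788/169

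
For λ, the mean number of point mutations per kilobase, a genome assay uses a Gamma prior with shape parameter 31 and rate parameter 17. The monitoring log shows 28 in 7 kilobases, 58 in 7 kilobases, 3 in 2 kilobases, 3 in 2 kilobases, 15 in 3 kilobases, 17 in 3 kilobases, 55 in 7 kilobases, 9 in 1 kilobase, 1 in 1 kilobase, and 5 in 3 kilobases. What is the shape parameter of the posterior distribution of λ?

Total count: 28 + 58 + 3 + 3 + 15 + 17 + 55 + 9 + 1 + 5 = 194.
Total exposure: 7 + 7 + 2 + 2 + 3 + 3 + 7 + 1 + 1 + 3 = 36 kilobases.
By Gamma–Poisson conjugacy, the posterior is Gamma(α + Σx, β + Σt) = Gamma(31 + 194, 17 + 36) = Gamma(225, 53).

225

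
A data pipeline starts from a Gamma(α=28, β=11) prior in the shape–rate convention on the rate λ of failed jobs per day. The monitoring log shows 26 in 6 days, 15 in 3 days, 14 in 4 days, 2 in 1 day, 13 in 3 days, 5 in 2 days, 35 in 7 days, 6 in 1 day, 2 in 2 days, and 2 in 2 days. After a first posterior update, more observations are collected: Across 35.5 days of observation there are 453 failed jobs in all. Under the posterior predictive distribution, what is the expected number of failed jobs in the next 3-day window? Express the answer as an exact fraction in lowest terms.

3606/155

Total count: 26 + 15 + 14 + 2 + 13 + 5 + 35 + 6 + 2 + 2 = 120.
Total exposure: 6 + 3 + 4 + 1 + 3 + 2 + 7 + 1 + 2 + 2 = 31 days.
After the first batch: Gamma(28 + 120, 11 + 31) = Gamma(148, 42).
Total count 453 over total exposure 35.5 days.
After the second batch: Gamma(148 + 453, 42 + 35.5) = Gamma(601, 155/2).
Predictive mean over a 3-day window = T·E[λ|data] = 3·601/(155/2) = 3606/155.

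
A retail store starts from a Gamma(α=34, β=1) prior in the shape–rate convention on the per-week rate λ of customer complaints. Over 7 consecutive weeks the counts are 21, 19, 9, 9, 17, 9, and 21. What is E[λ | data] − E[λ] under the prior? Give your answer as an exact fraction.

-133/8

Total count: 21 + 19 + 9 + 9 + 17 + 9 + 21 = 105.
Total exposure: 7 weeks.
Gamma(α, β) with Poisson data over total exposure Σt gives posterior Gamma(α+Σx, β+Σt) = Gamma(139, 8).
Posterior mean = 139/8 = 139/8; prior mean = 34/1 = 34. Difference = 139/8 − 34 = -133/8.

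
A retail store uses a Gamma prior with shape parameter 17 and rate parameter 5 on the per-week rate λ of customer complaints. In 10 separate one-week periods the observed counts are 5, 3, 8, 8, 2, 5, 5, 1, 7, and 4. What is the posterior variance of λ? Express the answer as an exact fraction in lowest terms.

13/45

Total count: 5 + 3 + 8 + 8 + 2 + 5 + 5 + 1 + 7 + 4 = 48.
Total exposure: 10 weeks.
The Gamma prior is conjugate for the Poisson rate, so λ | data ~ Gamma(17+48, 5+10) = Gamma(65, 15).
Posterior variance = α'/β'² = 65/225 = 13/45.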